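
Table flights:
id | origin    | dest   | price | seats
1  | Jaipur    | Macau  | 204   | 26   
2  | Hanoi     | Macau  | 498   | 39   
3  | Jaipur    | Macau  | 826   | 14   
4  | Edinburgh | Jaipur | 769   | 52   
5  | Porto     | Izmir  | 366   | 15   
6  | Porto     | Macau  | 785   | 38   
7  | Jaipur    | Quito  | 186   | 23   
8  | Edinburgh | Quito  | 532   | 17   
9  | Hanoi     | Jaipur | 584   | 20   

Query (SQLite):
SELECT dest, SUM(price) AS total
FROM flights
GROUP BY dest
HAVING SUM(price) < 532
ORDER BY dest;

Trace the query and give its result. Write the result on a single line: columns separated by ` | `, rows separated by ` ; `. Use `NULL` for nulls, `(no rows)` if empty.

Izmir | 366

Partition flights by dest; compute SUM(price) within each group.
HAVING: keep groups where SUM(price) < 532.
  Izmir: ids {5} → SUM(price)=366
  Jaipur: ids {4, 9} → SUM(price)=1353
  Macau: ids {1, 2, 3, 6} → SUM(price)=2313
  Quito: ids {7, 8} → SUM(price)=718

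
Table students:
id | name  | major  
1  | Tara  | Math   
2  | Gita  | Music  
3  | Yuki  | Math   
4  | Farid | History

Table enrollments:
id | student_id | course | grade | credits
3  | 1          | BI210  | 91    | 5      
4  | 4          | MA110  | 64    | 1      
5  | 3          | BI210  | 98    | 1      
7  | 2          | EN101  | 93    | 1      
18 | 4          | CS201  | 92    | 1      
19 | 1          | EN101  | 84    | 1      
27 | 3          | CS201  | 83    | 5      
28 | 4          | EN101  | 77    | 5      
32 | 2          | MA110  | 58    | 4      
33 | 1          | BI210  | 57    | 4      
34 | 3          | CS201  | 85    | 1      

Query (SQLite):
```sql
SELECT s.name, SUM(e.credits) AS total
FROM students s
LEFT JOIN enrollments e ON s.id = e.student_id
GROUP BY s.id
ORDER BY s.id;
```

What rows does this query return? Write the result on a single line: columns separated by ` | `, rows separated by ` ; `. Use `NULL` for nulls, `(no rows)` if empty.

Tara | 10 ; Gita | 5 ; Yuki | 7 ; Farid | 7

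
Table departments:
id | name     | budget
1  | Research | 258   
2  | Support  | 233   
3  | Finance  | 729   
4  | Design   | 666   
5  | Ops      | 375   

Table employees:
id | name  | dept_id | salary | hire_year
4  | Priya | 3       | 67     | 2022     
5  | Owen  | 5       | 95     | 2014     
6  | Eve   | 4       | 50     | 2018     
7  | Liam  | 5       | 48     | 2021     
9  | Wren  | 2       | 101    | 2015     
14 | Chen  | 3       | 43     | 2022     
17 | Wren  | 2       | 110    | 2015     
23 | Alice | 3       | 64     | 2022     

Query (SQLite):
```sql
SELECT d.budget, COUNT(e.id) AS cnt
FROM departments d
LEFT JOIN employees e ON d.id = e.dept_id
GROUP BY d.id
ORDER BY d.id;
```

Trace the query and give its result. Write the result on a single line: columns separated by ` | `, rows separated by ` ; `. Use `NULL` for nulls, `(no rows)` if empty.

LEFT JOIN keeps every departments row; unmatched ones get NULL for employees columns.
Group by departments.id and compute COUNT(e.id). COUNT(col) of an all-NULL group is 0.
  1: ids {—} → COUNT(e.id)=0
  2: ids {9, 17} → COUNT(e.id)=2
  3: ids {4, 14, 23} → COUNT(e.id)=3
  4: ids {6} → COUNT(e.id)=1
  5: ids {5, 7} → COUNT(e.id)=2

258 | 0 ; 233 | 2 ; 729 | 3 ; 666 | 1 ; 375 | 2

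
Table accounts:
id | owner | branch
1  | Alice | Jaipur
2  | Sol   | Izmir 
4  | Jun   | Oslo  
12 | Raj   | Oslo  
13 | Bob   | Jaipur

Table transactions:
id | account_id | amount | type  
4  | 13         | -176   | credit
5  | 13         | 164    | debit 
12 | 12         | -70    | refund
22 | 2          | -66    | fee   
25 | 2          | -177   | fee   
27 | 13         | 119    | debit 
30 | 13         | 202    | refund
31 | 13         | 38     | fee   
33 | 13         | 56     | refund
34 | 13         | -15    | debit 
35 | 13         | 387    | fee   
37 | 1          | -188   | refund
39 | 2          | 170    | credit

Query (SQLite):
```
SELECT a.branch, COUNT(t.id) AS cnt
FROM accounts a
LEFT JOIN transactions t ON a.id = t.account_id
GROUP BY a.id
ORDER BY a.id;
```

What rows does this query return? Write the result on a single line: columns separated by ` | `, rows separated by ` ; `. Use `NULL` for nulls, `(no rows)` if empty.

Jaipur | 1 ; Izmir | 3 ; Oslo | 0 ; Oslo | 1 ; Jaipur | 8

LEFT JOIN keeps every accounts row; unmatched ones get NULL for transactions columns.
Group by accounts.id and compute COUNT(t.id). COUNT(col) of an all-NULL group is 0.
  1: ids {37} → COUNT(t.id)=1
  2: ids {22, 25, 39} → COUNT(t.id)=3
  4: ids {—} → COUNT(t.id)=0
  12: ids {12} → COUNT(t.id)=1
  13: ids {4, 5, 27, 30, 31, 33, 34, 35} → COUNT(t.id)=8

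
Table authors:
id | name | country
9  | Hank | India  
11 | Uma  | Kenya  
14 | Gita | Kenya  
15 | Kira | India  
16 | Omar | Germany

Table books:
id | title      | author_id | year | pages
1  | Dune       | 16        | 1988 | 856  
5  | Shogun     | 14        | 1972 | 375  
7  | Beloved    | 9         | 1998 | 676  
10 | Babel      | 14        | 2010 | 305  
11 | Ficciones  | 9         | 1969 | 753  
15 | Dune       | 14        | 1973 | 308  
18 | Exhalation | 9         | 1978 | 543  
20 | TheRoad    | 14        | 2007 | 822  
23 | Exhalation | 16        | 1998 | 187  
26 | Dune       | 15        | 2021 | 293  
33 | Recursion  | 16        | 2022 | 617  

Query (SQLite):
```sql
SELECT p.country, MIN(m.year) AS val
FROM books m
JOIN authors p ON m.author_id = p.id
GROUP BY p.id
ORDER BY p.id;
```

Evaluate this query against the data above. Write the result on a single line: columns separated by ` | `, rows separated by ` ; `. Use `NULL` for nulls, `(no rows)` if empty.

Join each books row to its authors via author_id.
Group joined rows by authors.id; compute MIN(m.year) per group.
  9: ids {7, 11, 18} → MIN(m.year)=1969
  14: ids {5, 10, 15, 20} → MIN(m.year)=1972
  15: ids {26} → MIN(m.year)=2021
  16: ids {1, 23, 33} → MIN(m.year)=1988

India | 1969 ; Kenya | 1972 ; India | 2021 ; Germany | 1988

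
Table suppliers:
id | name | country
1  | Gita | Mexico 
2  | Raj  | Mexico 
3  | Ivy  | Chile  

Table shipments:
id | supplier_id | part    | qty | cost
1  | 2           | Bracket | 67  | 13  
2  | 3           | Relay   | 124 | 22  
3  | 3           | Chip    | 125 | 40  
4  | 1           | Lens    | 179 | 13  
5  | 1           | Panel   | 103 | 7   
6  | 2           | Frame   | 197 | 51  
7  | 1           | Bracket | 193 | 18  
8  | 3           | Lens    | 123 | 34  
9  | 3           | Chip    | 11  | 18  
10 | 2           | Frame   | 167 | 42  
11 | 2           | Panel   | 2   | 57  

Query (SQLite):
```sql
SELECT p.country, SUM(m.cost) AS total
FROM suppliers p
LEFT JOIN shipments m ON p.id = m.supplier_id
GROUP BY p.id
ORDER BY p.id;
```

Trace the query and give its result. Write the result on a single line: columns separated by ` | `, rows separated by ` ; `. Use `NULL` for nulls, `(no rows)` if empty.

LEFT JOIN keeps every suppliers row; unmatched ones get NULL for shipments columns.
Group by suppliers.id and compute SUM(m.cost). SUM over an all-NULL group is NULL.
  1: ids {4, 5, 7} → SUM(m.cost)=38
  2: ids {1, 6, 10, 11} → SUM(m.cost)=163
  3: ids {2, 3, 8, 9} → SUM(m.cost)=114

Mexico | 38 ; Mexico | 163 ; Chile | 114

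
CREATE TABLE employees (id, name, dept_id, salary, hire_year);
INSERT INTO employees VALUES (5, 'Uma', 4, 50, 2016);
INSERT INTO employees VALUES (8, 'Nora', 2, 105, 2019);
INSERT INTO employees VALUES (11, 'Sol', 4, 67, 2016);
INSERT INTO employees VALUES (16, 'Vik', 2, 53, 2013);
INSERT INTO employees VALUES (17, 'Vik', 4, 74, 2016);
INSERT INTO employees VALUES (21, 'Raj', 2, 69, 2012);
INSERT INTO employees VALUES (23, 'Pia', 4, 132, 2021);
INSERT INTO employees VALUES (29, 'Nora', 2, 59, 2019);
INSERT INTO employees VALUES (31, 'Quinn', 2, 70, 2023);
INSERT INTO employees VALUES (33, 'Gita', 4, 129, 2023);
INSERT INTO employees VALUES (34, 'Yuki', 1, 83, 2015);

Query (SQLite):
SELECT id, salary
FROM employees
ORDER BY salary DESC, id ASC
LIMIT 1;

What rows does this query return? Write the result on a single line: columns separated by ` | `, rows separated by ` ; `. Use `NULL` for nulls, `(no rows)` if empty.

23 | 132

Sort by salary desc, tiebreak id asc: (132, id=23), (129, id=33), (105, id=8), (83, id=34) …. Take first 1.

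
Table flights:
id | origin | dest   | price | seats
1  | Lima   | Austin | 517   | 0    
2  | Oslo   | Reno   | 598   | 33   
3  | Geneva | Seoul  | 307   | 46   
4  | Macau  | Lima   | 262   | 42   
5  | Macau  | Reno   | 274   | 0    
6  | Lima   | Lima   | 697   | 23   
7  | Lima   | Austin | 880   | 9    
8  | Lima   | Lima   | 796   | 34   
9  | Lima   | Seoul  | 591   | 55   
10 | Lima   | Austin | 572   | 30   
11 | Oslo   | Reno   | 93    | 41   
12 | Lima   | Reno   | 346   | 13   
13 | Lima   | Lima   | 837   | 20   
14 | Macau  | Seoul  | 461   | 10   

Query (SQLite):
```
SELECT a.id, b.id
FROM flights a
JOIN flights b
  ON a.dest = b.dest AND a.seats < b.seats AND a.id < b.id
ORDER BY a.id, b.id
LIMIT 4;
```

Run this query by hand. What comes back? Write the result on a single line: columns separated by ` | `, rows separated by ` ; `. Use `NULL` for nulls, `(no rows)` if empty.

1 | 7 ; 1 | 10 ; 2 | 11 ; 3 | 9

Pairs (a,b) with same dest, a.seats < b.seats, a.id < b.id.
dest groups: Austin:{1,7,10} Lima:{4,6,8,13} Reno:{2,5,11,12} Seoul:{3,9,14}
Ordered by (a.id, b.id); first 4.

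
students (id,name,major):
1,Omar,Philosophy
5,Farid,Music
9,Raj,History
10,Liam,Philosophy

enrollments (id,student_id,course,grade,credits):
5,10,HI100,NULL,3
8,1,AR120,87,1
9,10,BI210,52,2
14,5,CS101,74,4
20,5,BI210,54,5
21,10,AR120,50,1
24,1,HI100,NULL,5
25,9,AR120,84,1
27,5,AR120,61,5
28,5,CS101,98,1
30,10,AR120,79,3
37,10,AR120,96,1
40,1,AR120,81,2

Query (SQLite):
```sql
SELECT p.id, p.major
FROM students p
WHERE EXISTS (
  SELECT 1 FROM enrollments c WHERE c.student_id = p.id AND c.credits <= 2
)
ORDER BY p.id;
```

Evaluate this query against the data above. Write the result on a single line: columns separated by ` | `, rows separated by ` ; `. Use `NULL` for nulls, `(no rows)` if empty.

1 | Philosophy ; 5 | Music ; 9 | History ; 10 | Philosophy

For each students row, check whether any enrollments with matching student_id has credits <= 2.
Keep rows where that is true.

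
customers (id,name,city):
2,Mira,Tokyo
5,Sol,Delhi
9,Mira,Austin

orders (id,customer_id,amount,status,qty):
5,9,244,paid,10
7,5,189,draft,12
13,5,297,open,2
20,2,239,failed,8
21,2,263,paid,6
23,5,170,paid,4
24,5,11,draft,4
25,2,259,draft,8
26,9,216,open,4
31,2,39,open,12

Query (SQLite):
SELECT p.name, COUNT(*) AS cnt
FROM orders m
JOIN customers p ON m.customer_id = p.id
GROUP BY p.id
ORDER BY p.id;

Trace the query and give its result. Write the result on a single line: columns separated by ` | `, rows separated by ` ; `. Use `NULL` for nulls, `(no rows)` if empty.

Mira | 4 ; Sol | 4 ; Mira | 2

Join each orders row to its customers via customer_id.
Group joined rows by customers.id; compute COUNT(*) per group.
  2: ids {20, 21, 25, 31} → COUNT(*)=4
  5: ids {7, 13, 23, 24} → COUNT(*)=4
  9: ids {5, 26} → COUNT(*)=2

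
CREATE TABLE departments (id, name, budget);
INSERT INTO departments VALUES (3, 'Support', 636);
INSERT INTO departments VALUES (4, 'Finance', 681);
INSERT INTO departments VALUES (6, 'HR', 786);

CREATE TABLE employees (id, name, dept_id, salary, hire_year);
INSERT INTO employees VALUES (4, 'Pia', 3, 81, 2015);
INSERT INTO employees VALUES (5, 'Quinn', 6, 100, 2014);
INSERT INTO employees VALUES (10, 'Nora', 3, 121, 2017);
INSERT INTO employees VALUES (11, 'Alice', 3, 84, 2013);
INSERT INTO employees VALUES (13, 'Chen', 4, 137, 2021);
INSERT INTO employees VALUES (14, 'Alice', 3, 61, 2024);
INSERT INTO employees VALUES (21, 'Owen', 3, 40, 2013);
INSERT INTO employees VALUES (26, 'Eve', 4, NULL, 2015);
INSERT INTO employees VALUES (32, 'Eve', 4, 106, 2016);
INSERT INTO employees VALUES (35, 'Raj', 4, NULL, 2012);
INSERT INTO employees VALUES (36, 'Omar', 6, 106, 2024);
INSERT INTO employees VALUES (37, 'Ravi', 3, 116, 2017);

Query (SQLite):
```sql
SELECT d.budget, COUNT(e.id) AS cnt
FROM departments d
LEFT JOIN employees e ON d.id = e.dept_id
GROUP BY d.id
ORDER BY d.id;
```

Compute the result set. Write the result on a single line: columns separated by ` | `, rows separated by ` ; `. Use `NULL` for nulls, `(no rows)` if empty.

636 | 6 ; 681 | 4 ; 786 | 2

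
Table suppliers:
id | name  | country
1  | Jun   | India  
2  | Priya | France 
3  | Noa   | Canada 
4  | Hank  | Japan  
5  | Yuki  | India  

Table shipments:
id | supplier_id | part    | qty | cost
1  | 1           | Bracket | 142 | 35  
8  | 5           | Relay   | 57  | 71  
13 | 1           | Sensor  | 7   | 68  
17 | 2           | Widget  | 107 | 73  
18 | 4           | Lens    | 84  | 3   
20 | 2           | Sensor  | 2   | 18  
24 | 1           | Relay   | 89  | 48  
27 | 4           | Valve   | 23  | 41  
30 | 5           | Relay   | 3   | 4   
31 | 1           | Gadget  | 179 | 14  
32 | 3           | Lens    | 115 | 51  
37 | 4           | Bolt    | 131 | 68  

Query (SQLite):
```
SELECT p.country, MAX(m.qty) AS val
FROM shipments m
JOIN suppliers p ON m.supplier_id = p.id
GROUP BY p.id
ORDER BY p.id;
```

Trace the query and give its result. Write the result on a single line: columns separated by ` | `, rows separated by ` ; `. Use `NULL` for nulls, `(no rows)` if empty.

Join each shipments row to its suppliers via supplier_id.
Group joined rows by suppliers.id; compute MAX(m.qty) per group.
  1: ids {1, 13, 24, 31} → MAX(m.qty)=179
  2: ids {17, 20} → MAX(m.qty)=107
  3: ids {32} → MAX(m.qty)=115
  4: ids {18, 27, 37} → MAX(m.qty)=131
  5: ids {8, 30} → MAX(m.qty)=57

India | 179 ; France | 107 ; Canada | 115 ; Japan | 131 ; India | 57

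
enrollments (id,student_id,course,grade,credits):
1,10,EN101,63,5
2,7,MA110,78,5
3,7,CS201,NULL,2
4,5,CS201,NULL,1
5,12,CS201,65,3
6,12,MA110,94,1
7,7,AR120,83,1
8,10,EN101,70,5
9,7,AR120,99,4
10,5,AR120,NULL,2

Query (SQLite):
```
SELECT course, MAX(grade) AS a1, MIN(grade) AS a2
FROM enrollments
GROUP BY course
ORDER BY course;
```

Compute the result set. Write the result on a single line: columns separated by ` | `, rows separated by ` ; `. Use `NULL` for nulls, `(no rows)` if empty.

AR120 | 99 | 83 ; CS201 | 65 | 65 ; EN101 | 70 | 63 ; MA110 | 94 | 78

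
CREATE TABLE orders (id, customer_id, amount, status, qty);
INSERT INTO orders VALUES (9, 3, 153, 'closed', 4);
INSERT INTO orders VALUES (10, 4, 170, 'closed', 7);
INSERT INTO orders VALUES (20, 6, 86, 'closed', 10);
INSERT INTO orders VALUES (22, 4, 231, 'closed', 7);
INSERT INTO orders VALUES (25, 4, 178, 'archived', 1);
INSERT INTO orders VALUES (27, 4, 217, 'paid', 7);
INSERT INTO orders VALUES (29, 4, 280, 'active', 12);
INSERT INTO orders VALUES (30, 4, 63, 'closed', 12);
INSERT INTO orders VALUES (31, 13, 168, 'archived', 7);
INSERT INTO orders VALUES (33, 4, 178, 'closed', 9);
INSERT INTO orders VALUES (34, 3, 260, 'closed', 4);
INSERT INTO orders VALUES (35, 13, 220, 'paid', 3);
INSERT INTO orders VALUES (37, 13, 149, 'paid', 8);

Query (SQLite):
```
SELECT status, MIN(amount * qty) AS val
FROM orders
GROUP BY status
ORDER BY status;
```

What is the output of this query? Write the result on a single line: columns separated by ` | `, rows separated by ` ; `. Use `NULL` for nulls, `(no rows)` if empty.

active | 3360 ; archived | 178 ; closed | 612 ; paid | 660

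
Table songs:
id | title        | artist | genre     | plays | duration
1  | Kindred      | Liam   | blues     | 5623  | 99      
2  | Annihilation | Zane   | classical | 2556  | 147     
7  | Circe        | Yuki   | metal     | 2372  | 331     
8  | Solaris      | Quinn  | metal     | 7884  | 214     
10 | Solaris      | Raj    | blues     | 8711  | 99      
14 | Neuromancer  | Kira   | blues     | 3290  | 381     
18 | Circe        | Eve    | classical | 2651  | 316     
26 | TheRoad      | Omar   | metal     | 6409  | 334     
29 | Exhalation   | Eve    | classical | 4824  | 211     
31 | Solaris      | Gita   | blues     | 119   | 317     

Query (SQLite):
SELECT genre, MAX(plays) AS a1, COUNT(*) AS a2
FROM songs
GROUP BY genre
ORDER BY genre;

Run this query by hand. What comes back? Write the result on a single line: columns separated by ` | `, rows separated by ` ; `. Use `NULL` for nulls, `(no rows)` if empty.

blues | 8711 | 4 ; classical | 4824 | 3 ; metal | 7884 | 3

Group songs by genre.
Per group compute: MAX(plays), COUNT(*).
  blues: ids {1, 10, 14, 31} → MAX(plays)=8711, COUNT(*)=4
  classical: ids {2, 18, 29} → MAX(plays)=4824, COUNT(*)=3
  metal: ids {7, 8, 26} → MAX(plays)=7884, COUNT(*)=3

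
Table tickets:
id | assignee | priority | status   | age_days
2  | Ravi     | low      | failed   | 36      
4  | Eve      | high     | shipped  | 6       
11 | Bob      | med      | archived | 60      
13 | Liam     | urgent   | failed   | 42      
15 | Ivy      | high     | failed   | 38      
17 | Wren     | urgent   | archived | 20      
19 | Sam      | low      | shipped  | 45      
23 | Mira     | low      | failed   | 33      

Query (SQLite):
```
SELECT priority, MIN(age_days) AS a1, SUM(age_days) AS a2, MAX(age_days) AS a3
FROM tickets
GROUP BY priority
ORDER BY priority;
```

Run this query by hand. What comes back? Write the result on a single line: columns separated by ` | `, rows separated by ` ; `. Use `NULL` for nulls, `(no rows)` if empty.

high | 6 | 44 | 38 ; low | 33 | 114 | 45 ; med | 60 | 60 | 60 ; urgent | 20 | 62 | 42

Group tickets by priority.
Per group compute: MIN(age_days), SUM(age_days), MAX(age_days).
  high: ids {4, 15} → MIN(age_days)=6, SUM(age_days)=44, MAX(age_days)=38
  low: ids {2, 19, 23} → MIN(age_days)=33, SUM(age_days)=114, MAX(age_days)=45
  med: ids {11} → MIN(age_days)=60, SUM(age_days)=60, MAX(age_days)=60
  urgent: ids {13, 17} → MIN(age_days)=20, SUM(age_days)=62, MAX(age_days)=42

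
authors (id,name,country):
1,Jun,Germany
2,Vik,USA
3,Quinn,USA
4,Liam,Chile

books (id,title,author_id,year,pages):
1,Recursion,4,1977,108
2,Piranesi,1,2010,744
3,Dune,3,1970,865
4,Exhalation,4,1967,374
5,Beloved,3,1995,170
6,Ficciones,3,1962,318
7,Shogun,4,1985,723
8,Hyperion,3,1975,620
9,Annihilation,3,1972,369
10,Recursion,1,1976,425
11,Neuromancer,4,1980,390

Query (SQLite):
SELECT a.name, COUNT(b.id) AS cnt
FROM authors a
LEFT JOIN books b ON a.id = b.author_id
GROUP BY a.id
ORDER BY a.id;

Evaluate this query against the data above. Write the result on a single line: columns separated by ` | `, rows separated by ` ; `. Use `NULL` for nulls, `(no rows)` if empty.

Jun | 2 ; Vik | 0 ; Quinn | 5 ; Liam | 4

LEFT JOIN keeps every authors row; unmatched ones get NULL for books columns.
Group by authors.id and compute COUNT(b.id). COUNT(col) of an all-NULL group is 0.
  1: ids {2, 10} → COUNT(b.id)=2
  2: ids {—} → COUNT(b.id)=0
  3: ids {3, 5, 6, 8, 9} → COUNT(b.id)=5
  4: ids {1, 4, 7, 11} → COUNT(b.id)=4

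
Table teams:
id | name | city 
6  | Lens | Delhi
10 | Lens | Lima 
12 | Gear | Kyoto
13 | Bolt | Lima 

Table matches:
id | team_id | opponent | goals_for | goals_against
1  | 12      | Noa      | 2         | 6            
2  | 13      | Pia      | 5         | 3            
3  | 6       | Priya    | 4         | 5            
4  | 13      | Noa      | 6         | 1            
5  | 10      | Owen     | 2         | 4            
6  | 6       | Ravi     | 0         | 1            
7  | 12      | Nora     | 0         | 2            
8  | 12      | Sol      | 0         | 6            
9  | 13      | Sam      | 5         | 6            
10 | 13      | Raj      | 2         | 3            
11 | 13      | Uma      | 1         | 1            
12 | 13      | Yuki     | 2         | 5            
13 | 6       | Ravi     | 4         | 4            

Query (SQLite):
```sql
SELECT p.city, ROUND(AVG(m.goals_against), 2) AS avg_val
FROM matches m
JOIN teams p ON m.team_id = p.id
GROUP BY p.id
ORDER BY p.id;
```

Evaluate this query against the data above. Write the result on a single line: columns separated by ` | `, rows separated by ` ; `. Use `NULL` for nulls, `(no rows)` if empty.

Join each matches row to its teams via team_id.
Group joined rows by teams.id; compute ROUND(AVG(m.goals_against), 2) per group.
  6: ids {3, 6, 13} → ROUND(AVG(m.goals_against), 2)=3.33
  10: ids {5} → ROUND(AVG(m.goals_against), 2)=4
  12: ids {1, 7, 8} → ROUND(AVG(m.goals_against), 2)=4.67
  13: ids {2, 4, 9, 10, 11, 12} → ROUND(AVG(m.goals_against), 2)=3.17

Delhi | 3.33 ; Lima | 4 ; Kyoto | 4.67 ; Lima | 3.17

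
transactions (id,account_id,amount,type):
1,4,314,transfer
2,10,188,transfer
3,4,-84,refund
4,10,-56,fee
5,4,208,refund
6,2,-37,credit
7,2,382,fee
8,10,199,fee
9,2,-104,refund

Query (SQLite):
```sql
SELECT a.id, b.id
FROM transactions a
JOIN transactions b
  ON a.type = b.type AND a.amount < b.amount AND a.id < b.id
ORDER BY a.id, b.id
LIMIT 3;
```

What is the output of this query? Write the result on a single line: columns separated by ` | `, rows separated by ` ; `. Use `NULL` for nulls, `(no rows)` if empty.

3 | 5 ; 4 | 7 ; 4 | 8

Pairs (a,b) with same type, a.amount < b.amount, a.id < b.id.
type groups: credit:{6} fee:{4,7,8} refund:{3,5,9} transfer:{1,2}
Ordered by (a.id, b.id); first 3.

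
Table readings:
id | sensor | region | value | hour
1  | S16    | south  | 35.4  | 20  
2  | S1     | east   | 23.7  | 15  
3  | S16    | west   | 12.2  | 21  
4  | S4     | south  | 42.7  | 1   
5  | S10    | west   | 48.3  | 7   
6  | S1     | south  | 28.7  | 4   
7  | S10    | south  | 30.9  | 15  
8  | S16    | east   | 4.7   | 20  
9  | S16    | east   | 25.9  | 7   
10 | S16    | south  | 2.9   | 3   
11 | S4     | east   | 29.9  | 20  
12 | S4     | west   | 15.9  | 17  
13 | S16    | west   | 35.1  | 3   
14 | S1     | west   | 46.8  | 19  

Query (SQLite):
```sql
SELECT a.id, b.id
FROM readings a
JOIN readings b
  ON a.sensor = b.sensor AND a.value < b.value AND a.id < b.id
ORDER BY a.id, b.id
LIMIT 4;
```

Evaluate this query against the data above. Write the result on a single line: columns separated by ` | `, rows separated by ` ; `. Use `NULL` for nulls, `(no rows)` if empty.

2 | 6 ; 2 | 14 ; 3 | 9 ; 3 | 13

Pairs (a,b) with same sensor, a.value < b.value, a.id < b.id.
sensor groups: S1:{2,6,14} S10:{5,7} S16:{1,3,8,9,10,13} S4:{4,11,12}
Ordered by (a.id, b.id); first 4.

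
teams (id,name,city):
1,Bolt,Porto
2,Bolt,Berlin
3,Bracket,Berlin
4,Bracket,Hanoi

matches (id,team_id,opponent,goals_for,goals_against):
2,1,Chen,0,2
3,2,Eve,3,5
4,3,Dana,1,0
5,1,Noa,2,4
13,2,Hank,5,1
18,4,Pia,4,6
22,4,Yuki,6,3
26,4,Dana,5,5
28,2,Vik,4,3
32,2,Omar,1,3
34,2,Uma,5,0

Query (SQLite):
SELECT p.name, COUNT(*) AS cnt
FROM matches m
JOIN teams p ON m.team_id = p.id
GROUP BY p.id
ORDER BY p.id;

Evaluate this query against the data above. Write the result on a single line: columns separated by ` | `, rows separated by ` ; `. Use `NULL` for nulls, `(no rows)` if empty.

Join each matches row to its teams via team_id.
Group joined rows by teams.id; compute COUNT(*) per group.
  1: ids {2, 5} → COUNT(*)=2
  2: ids {3, 13, 28, 32, 34} → COUNT(*)=5
  3: ids {4} → COUNT(*)=1
  4: ids {18, 22, 26} → COUNT(*)=3

Bolt | 2 ; Bolt | 5 ; Bracket | 1 ; Bracket | 3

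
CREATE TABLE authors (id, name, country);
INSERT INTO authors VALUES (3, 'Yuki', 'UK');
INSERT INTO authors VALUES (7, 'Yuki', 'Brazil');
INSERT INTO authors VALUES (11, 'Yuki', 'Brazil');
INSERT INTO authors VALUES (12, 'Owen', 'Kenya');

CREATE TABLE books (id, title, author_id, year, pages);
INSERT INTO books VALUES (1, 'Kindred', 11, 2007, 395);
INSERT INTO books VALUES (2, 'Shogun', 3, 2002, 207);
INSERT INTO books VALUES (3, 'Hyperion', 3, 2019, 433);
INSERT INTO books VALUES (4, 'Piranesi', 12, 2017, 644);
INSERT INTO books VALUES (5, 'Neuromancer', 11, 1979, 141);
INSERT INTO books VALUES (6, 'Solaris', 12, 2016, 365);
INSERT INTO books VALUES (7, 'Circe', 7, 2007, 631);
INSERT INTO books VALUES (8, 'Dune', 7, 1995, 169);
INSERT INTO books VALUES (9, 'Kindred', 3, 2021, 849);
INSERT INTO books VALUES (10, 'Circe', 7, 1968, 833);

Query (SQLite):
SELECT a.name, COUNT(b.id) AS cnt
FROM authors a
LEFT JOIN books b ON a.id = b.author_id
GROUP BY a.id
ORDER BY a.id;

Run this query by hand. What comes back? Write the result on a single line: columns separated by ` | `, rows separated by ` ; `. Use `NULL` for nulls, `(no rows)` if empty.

LEFT JOIN keeps every authors row; unmatched ones get NULL for books columns.
Group by authors.id and compute COUNT(b.id). COUNT(col) of an all-NULL group is 0.
  3: ids {2, 3, 9} → COUNT(b.id)=3
  7: ids {7, 8, 10} → COUNT(b.id)=3
  11: ids {1, 5} → COUNT(b.id)=2
  12: ids {4, 6} → COUNT(b.id)=2

Yuki | 3 ; Yuki | 3 ; Yuki | 2 ; Owen | 2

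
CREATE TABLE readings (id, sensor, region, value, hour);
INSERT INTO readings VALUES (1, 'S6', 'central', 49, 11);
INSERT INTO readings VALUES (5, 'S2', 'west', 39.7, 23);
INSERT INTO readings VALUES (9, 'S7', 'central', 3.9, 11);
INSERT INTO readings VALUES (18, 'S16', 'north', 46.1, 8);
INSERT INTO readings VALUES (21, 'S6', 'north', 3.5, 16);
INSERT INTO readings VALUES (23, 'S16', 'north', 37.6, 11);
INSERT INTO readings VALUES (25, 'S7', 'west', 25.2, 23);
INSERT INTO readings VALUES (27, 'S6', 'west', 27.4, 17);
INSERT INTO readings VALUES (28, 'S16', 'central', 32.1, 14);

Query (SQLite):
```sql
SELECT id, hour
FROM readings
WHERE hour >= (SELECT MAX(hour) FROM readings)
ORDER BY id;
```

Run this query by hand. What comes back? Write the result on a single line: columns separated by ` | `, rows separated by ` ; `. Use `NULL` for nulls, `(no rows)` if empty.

5 | 23 ; 25 | 23

Scalar subquery: MAX(hour) over all readings rows = 23.
Keep rows where hour >= that value.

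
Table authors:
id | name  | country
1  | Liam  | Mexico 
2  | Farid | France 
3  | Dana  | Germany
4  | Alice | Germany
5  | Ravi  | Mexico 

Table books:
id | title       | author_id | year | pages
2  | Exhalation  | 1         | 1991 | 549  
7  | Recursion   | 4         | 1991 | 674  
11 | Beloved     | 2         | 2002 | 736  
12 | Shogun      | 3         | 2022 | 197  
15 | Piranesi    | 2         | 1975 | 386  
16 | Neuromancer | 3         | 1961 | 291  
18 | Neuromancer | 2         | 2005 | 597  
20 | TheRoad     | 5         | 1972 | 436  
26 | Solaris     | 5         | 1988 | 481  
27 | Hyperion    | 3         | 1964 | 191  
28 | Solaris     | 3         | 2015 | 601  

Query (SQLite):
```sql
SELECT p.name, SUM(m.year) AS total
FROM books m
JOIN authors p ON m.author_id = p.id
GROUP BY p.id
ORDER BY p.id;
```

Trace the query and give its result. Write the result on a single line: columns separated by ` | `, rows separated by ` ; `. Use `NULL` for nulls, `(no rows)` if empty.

Liam | 1991 ; Farid | 5982 ; Dana | 7962 ; Alice | 1991 ; Ravi | 3960

Join each books row to its authors via author_id.
Group joined rows by authors.id; compute SUM(m.year) per group.
  1: ids {2} → SUM(m.year)=1991
  2: ids {11, 15, 18} → SUM(m.year)=5982
  3: ids {12, 16, 27, 28} → SUM(m.year)=7962
  4: ids {7} → SUM(m.year)=1991
  5: ids {20, 26} → SUM(m.year)=3960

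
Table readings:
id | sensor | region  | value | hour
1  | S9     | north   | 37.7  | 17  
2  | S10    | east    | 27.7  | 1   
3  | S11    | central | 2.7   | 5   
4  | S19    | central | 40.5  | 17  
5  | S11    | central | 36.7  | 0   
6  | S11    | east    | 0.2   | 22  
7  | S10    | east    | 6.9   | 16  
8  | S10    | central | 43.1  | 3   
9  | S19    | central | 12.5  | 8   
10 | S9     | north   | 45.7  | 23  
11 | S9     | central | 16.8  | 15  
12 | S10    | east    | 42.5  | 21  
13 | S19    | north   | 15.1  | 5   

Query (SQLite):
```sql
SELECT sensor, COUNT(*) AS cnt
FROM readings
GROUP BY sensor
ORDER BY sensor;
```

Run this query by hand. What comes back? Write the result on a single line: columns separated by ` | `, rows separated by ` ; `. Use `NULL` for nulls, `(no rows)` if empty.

S10 | 4 ; S11 | 3 ; S19 | 3 ; S9 | 3

Partition readings by sensor; compute COUNT(*) within each group.
  S10: ids {2, 7, 8, 12} → COUNT(*)=4
  S11: ids {3, 5, 6} → COUNT(*)=3
  S19: ids {4, 9, 13} → COUNT(*)=3
  S9: ids {1, 10, 11} → COUNT(*)=3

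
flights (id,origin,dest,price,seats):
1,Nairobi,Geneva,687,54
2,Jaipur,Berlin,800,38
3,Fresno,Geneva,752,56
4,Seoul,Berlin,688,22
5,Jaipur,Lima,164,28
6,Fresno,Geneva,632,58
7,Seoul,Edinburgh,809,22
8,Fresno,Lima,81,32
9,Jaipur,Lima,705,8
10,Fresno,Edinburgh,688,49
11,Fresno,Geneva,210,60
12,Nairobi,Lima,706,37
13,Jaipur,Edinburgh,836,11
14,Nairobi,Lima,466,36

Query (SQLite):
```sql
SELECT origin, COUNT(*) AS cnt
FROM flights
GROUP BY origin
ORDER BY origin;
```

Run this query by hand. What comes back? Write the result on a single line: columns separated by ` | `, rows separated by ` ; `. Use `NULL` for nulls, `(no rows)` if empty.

Partition flights by origin; compute COUNT(*) within each group.
  Fresno: ids {3, 6, 8, 10, 11} → COUNT(*)=5
  Jaipur: ids {2, 5, 9, 13} → COUNT(*)=4
  Nairobi: ids {1, 12, 14} → COUNT(*)=3
  Seoul: ids {4, 7} → COUNT(*)=2

Fresno | 5 ; Jaipur | 4 ; Nairobi | 3 ; Seoul | 2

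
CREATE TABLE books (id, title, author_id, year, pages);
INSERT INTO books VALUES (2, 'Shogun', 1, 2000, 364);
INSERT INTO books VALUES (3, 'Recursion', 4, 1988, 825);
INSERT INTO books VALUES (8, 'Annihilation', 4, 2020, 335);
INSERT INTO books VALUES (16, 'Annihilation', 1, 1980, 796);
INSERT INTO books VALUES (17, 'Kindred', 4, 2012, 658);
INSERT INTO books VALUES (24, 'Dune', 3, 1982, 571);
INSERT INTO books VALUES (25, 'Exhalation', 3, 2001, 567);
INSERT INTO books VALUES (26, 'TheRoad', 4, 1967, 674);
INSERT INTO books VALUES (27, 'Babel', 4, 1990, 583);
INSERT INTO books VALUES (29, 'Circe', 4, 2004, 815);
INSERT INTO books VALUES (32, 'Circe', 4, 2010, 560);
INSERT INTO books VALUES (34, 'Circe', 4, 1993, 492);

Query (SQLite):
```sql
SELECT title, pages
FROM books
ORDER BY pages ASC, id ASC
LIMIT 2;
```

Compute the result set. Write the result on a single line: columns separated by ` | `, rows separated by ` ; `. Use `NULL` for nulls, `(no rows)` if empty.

Annihilation | 335 ; Shogun | 364

Sort by pages asc, tiebreak id asc: (335, id=8), (364, id=2), (492, id=34), (560, id=32), (567, id=25) …. Take first 2.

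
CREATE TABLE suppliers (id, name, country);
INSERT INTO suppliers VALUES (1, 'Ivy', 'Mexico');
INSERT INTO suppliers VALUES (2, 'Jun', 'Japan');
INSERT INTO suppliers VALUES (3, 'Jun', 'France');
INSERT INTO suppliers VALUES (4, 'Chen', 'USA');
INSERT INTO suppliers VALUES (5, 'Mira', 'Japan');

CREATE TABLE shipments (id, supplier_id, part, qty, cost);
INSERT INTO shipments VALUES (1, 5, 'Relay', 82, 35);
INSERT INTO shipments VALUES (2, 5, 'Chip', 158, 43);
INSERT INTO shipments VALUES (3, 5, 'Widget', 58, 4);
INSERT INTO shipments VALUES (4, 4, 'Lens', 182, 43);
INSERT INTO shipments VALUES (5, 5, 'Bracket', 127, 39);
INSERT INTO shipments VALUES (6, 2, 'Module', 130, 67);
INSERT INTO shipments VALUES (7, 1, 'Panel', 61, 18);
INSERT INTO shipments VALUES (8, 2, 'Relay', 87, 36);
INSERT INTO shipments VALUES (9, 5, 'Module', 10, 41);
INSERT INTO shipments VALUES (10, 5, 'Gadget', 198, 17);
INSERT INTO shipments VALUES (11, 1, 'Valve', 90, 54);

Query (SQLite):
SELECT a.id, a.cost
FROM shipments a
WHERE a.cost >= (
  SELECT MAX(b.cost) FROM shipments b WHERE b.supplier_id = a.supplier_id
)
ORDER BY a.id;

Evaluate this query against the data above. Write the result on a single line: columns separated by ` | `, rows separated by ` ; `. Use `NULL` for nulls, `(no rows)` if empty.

For each shipments row a, compute MAX(cost) over rows sharing a.supplier_id.
Keep row a if a.cost >= that per-group MAX.
  supplier_id=1: MAX(cost) = 54
  supplier_id=2: MAX(cost) = 67
  supplier_id=4: MAX(cost) = 43
  supplier_id=5: MAX(cost) = 43

2 | 43 ; 4 | 43 ; 6 | 67 ; 11 | 54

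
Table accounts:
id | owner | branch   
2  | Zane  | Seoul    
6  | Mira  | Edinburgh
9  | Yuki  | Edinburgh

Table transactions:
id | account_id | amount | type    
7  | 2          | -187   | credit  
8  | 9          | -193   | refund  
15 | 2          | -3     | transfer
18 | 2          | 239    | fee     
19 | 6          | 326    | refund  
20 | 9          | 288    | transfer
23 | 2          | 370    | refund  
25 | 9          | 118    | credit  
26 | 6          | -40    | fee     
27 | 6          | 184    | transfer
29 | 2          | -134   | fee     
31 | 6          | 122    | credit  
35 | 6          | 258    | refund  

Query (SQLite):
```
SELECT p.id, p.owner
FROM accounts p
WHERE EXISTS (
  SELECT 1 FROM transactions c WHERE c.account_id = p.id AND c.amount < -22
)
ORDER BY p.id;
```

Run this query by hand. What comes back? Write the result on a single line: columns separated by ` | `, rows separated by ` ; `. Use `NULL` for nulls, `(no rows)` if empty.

For each accounts row, check whether any transactions with matching account_id has amount < -22.
Keep rows where that is true.

2 | Zane ; 6 | Mira ; 9 | Yuki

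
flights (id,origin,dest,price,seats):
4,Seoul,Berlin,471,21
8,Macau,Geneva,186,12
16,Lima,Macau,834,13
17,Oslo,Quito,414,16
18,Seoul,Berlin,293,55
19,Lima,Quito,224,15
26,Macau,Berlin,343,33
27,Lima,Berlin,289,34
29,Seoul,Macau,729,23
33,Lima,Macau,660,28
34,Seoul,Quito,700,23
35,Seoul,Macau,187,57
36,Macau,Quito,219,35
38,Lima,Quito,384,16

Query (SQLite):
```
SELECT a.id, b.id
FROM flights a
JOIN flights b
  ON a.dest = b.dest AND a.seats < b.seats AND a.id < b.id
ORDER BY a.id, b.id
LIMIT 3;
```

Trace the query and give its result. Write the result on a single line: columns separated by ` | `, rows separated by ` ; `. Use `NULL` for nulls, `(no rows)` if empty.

4 | 18 ; 4 | 26 ; 4 | 27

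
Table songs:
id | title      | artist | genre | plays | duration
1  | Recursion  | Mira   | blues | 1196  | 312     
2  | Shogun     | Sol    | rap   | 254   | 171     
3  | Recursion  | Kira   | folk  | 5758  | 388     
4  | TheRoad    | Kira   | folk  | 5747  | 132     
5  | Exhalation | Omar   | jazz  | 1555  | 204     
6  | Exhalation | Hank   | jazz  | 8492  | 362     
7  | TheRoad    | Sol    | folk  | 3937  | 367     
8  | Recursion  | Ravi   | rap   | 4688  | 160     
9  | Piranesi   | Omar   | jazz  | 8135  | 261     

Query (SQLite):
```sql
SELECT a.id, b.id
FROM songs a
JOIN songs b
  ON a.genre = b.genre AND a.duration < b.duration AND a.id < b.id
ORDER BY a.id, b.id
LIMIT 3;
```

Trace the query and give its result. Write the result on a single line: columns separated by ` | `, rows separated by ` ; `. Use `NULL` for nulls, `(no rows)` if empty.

4 | 7 ; 5 | 6 ; 5 | 9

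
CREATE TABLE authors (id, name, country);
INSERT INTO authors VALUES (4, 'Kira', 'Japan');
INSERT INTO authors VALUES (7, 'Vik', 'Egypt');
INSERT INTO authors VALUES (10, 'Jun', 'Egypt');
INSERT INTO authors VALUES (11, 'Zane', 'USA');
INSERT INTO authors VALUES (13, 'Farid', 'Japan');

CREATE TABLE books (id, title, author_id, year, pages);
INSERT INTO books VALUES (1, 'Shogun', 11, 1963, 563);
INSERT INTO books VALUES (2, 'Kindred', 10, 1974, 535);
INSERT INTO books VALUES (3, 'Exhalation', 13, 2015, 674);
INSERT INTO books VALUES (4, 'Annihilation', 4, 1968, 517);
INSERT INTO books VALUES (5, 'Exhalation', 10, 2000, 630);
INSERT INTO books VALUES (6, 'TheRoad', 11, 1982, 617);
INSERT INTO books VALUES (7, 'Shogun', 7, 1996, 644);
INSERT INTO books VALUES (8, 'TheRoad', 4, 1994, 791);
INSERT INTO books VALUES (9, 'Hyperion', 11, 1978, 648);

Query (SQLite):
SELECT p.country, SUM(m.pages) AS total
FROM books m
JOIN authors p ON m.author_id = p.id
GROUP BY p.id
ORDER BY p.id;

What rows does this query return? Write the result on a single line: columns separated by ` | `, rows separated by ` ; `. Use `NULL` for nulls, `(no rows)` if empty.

Japan | 1308 ; Egypt | 644 ; Egypt | 1165 ; USA | 1828 ; Japan | 674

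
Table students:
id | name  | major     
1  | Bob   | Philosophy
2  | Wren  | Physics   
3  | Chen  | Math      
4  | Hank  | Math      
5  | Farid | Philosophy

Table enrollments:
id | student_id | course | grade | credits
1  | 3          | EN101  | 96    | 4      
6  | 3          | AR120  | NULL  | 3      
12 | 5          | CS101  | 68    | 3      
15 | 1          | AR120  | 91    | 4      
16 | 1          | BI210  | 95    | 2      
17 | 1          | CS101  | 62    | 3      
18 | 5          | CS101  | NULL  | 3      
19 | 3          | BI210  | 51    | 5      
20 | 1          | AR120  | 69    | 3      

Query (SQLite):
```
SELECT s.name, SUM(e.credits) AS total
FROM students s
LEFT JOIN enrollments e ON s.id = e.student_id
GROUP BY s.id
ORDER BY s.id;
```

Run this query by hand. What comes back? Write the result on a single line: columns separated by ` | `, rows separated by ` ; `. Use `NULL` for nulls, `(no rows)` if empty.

Bob | 12 ; Wren | NULL ; Chen | 12 ; Hank | NULL ; Farid | 6

LEFT JOIN keeps every students row; unmatched ones get NULL for enrollments columns.
Group by students.id and compute SUM(e.credits). SUM over an all-NULL group is NULL.
  1: ids {15, 16, 17, 20} → SUM(e.credits)=12
  2: ids {—} → SUM(e.credits)=NULL
  3: ids {1, 6, 19} → SUM(e.credits)=12
  4: ids {—} → SUM(e.credits)=NULL
  5: ids {12, 18} → SUM(e.credits)=6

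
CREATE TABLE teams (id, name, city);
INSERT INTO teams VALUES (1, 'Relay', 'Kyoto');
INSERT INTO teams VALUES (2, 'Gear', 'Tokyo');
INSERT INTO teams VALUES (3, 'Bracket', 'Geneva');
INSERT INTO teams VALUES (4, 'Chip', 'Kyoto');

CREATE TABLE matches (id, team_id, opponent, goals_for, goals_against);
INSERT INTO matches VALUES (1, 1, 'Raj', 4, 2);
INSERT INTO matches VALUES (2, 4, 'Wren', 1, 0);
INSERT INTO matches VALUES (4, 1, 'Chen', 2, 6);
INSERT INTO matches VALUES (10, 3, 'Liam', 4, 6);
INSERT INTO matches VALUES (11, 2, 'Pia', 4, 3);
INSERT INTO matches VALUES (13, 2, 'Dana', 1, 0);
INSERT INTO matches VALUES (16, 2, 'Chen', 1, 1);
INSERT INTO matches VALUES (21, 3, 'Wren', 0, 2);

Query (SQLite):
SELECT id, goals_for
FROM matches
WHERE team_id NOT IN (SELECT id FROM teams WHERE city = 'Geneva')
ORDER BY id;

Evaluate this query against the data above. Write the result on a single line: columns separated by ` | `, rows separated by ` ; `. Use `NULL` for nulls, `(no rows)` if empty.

Inner query: teams.id where city = 'Geneva'.
Outer: keep matches rows whose team_id is not in that set.
Inner query → {3}

1 | 4 ; 2 | 1 ; 4 | 2 ; 11 | 4 ; 13 | 1 ; 16 | 1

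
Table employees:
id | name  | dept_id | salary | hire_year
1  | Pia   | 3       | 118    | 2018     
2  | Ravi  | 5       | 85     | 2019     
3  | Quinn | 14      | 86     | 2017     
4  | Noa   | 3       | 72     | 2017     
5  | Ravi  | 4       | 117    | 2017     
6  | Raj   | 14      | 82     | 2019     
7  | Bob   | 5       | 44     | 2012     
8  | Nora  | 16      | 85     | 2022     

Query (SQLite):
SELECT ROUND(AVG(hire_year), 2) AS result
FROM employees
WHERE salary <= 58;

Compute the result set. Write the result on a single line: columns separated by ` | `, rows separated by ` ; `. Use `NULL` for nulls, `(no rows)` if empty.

2012

Rows where salary <= 58 → hire_year values: [2012].
AVG = 2012 / 1 (rounded to 2 dp).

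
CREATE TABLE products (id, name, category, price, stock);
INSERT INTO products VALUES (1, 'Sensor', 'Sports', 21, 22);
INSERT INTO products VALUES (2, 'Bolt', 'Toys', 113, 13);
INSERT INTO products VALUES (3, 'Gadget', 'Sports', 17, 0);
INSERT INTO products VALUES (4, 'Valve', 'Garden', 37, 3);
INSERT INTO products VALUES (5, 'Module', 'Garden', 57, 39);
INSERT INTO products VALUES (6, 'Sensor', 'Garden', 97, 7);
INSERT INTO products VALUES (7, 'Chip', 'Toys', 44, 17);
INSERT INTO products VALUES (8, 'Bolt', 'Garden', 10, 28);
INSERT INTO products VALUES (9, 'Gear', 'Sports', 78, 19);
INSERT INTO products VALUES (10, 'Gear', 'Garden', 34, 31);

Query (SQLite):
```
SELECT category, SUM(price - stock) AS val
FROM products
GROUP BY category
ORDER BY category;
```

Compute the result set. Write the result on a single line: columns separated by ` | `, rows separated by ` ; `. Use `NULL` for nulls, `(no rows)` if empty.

Garden | 127 ; Sports | 75 ; Toys | 127

For each row compute price - stock.
Group by category; take SUM of the expression per group.
  Garden: ids {4, 5, 6, 8, 10} → SUM(price - stock)=127
  Sports: ids {1, 3, 9} → SUM(price - stock)=75
  Toys: ids {2, 7} → SUM(price - stock)=127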